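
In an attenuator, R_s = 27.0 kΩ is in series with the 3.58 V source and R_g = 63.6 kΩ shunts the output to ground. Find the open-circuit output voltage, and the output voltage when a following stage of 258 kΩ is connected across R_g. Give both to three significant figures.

Unloaded: 2.51 V; loaded: 2.34 V

Open-circuit: V = 3.58 × 63.6/(27.0 + 63.6) = 2.51 V.
With the load, R_g becomes R_g‖R_L = 51.02 kΩ, so V = 3.58 × 51.02/78.02 = 2.34 V.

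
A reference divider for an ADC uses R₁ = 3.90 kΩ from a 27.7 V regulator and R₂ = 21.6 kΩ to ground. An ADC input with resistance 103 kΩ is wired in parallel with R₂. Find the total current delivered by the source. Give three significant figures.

R₂‖R_L = 17.86 kΩ, so the source sees R₁ + R₂‖R_L = 21.76 kΩ.
I = 27.7 V / 21.76 kΩ = 1.27 mA.

I ≈ 1.27 mA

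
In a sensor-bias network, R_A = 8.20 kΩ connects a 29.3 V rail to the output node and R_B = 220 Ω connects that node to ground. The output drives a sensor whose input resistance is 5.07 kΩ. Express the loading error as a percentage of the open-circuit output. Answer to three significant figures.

4.05 %

The divider's output (Thévenin) resistance is R_A‖R_B = 214.3 Ω.
Fractional drop under load = R_th/(R_th + R_L) = 214.3 / (214.3 + 5070) = 0.04055.
So the output falls by 4.05 %.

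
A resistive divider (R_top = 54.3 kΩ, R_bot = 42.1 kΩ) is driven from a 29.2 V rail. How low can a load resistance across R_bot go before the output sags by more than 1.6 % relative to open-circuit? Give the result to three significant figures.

R_L(min) ≈ 1.46 MΩ

Output resistance R_th = R_top‖R_bot = (54.3 × 42.1)/96.40 = 23.71 kΩ.
The fractional drop is R_th/(R_th + R_L); requiring this ≤ 0.0160 gives R_L ≥ R_th(1/0.0160 − 1) = 23.71 × 61.50 = 1.46 MΩ.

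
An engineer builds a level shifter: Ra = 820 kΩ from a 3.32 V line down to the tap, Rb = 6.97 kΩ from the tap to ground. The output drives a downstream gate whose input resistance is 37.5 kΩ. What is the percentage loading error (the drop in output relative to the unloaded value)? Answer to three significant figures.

The divider's output (Thévenin) resistance is Ra‖Rb = 6.911 kΩ.
Fractional drop under load = R_th/(R_th + R_L) = 6.911 / (6.911 + 37.5) = 0.1556.
So the output falls by 15.6 %.

15.6 %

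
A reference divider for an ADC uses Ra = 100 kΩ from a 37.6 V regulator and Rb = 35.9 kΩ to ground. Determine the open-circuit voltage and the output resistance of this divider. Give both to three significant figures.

V_th is the open-circuit tap voltage: 37.6 × 35.9/(100 + 35.9) = 9.93 V.
With the supply zeroed, Ra and Rb appear in parallel from the tap: R_th = Ra‖Rb = (100 × 35.9)/135.9 = 26.4 kΩ.

V_th = 9.93 V, R_th = 26.4 kΩ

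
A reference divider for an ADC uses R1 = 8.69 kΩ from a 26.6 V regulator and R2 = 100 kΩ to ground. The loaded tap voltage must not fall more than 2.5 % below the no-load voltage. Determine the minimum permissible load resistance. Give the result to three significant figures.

R_L(min) ≈ 312 kΩ

Output resistance R_th = R1‖R2 = (8.69 × 100)/108.7 = 7.995 kΩ.
The fractional drop is R_th/(R_th + R_L); requiring this ≤ 0.0250 gives R_L ≥ R_th(1/0.0250 − 1) = 7.995 × 39.00 = 312 kΩ.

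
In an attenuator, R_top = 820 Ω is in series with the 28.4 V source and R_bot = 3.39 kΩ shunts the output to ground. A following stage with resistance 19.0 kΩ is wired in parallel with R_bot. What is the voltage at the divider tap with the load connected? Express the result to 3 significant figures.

V_out ≈ 22.1 V

The load sits in parallel with R_bot: R_bot‖R_L = (3390 × 19000) / (3390 + 19000) = 2877 Ω.
V_out = 28.4 × 2877 / (820 + 2877) = 28.4 × 2877/3697 = 22.1 V.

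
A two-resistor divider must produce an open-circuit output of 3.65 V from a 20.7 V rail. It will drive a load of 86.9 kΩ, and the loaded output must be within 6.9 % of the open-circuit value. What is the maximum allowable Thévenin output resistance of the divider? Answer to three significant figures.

R_th ≤ 6.44 kΩ

Loading drop = R_th/(R_th + R_L) ≤ 0.0690, so R_th ≤ R_L · ε/(1−ε) = 86.9 kΩ × 0.0690/0.9310 = 6.44 kΩ.
(Any R1, R2 with R2/(R1+R2) = 0.176 and R1‖R2 ≤ 6.44 kΩ will meet the spec.)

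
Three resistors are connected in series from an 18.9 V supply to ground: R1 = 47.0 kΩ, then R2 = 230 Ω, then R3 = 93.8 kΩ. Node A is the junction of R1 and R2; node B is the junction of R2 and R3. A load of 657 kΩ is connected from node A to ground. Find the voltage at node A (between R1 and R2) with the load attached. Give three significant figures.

Below node A the series string R2+R3 = 94030 Ω sits in parallel with the 657000 Ω load: 82260 Ω.
V_A = 18.9 × 82260/(47000 + 82260) = 12.0 V.

V ≈ 12.0 V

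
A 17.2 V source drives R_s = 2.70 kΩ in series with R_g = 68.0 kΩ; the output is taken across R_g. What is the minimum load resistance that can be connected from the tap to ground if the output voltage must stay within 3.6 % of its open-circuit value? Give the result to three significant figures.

R_L(min) ≈ 69.5 kΩ

Output resistance R_th = R_s‖R_g = (2.70 × 68.0)/70.70 = 2.597 kΩ.
The fractional drop is R_th/(R_th + R_L); requiring this ≤ 0.0360 gives R_L ≥ R_th(1/0.0360 − 1) = 2.597 × 26.78 = 69.5 kΩ.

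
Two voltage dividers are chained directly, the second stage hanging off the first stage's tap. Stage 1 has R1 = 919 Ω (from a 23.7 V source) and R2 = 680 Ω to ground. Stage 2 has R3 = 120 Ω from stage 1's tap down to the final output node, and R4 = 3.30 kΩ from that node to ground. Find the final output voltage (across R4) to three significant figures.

V_out ≈ 8.73 V

Stage 2 presents R3+R4 = 3420 Ω as a load on stage 1's tap.
Stage 1's lower leg becomes R2‖(R3+R4) = 567.2 Ω, so V_mid = 23.7 × 567.2/1486 = 9.045 V.
Stage 2 is itself unloaded: V_out = V_mid × R4/(R3+R4) = 9.045 × 3300/3420 = 8.73 V.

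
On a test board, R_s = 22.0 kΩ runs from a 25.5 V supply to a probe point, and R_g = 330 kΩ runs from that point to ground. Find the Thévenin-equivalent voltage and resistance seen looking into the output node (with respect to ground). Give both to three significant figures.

V_th = 23.9 V, R_th = 20.6 kΩ

V_th is the open-circuit tap voltage: 25.5 × 330/(22.0 + 330) = 23.9 V.
With the supply zeroed, R_s and R_g appear in parallel from the tap: R_th = R_s‖R_g = (22.0 × 330)/352.0 = 20.6 kΩ.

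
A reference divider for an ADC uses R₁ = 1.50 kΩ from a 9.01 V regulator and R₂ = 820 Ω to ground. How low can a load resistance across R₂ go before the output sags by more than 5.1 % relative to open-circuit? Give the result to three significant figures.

Output resistance R_th = R₁‖R₂ = (1500 × 820)/2320 = 530.2 Ω.
The fractional drop is R_th/(R_th + R_L); requiring this ≤ 0.0510 gives R_L ≥ R_th(1/0.0510 − 1) = 530.2 × 18.61 = 9.87 kΩ.

R_L(min) ≈ 9.87 kΩ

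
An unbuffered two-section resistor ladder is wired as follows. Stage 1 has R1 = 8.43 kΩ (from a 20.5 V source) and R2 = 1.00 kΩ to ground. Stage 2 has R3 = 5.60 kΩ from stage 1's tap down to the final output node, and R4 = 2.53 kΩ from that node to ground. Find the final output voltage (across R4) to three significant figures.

V_out ≈ 0.609 V

Stage 2 presents R3+R4 = 8.130 kΩ as a load on stage 1's tap.
Stage 1's lower leg becomes R2‖(R3+R4) = 0.8905 kΩ, so V_mid = 20.5 × 0.8905/9.320 = 1.959 V.
Stage 2 is itself unloaded: V_out = V_mid × R4/(R3+R4) = 1.959 × 2.53/8.130 = 0.609 V.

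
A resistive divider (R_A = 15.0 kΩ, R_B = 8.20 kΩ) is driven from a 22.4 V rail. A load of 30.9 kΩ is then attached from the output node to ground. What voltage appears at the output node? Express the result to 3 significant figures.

V_out ≈ 6.76 V

The load sits in parallel with R_B: R_B‖R_L = (8.20 × 30.9) / (8.20 + 30.9) = 6.480 kΩ.
V_out = 22.4 × 6.480 / (15.0 + 6.480) = 22.4 × 6.480/21.48 = 6.76 V.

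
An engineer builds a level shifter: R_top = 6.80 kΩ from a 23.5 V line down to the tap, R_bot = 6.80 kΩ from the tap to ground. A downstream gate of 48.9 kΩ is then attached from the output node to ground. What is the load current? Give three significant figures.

R_bot‖R_L = 5.970 kΩ; V_out = 23.5 × 5.970/12.77 = 10.99 V.
I_L = V_out / R_L = 10.99 / 48.9 kΩ = 0.225 mA.

I_L ≈ 0.225 mA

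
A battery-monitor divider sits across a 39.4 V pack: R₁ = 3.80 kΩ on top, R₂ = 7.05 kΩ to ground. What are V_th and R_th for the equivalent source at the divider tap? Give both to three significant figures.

V_th = 25.6 V, R_th = 2.47 kΩ

V_th is the open-circuit tap voltage: 39.4 × 7.05/(3.80 + 7.05) = 25.6 V.
With the supply zeroed, R₁ and R₂ appear in parallel from the tap: R_th = R₁‖R₂ = (3.80 × 7.05)/10.85 = 2.47 kΩ.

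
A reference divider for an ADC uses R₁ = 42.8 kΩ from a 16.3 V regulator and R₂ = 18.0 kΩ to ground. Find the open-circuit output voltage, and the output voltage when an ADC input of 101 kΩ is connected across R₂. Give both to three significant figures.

Open-circuit: V = 16.3 × 18.0/(42.8 + 18.0) = 4.83 V.
With the load, R₂ becomes R₂‖R_L = 15.28 kΩ, so V = 16.3 × 15.28/58.08 = 4.29 V.

Unloaded: 4.83 V; loaded: 4.29 V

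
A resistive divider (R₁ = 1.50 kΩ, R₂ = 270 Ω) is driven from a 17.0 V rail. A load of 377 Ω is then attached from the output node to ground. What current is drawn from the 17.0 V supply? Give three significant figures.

I ≈ 10.3 mA

R₂‖R_L = 157.3 Ω, so the source sees R₁ + R₂‖R_L = 1657 Ω.
I = 17.0 V / 1657 Ω = 10.3 mA.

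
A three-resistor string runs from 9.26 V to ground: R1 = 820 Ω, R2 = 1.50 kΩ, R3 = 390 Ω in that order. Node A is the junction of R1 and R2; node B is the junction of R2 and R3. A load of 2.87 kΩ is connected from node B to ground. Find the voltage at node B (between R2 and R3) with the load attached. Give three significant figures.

V ≈ 1.19 V

At node B, R3 is in parallel with the load: R3‖R_L = 343.3 Ω.
Below node A the resistance is R2 + (R3‖R_L) = 1843 Ω, so V_A = 9.26 × 1843/2663 = 6.409 V.
Then V_B = V_A × (R3‖R_L)/(R2 + R3‖R_L) = 6.409 × 343.3/1843 = 1.19 V.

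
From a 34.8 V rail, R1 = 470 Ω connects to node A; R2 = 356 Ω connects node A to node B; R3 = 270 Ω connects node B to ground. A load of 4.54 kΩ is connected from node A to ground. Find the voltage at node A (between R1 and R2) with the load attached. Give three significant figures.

Below node A the series string R2+R3 = 626.0 Ω sits in parallel with the 4540 Ω load: 550.1 Ω.
V_A = 34.8 × 550.1/(470 + 550.1) = 18.8 V.

V ≈ 18.8 V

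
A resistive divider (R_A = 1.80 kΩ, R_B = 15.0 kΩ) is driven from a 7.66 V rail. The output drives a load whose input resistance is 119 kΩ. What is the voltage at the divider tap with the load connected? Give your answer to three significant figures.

V_out ≈ 6.75 V

The load sits in parallel with R_B: R_B‖R_L = (15.0 × 119) / (15.0 + 119) = 13.32 kΩ.
V_out = 7.66 × 13.32 / (1.80 + 13.32) = 7.66 × 13.32/15.12 = 6.75 V.
(Unloaded it would have been 6.84 V.)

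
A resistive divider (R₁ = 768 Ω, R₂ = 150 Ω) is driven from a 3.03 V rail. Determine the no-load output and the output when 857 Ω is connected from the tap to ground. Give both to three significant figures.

Unloaded: 0.495 V; loaded: 0.432 V

Open-circuit: V = 3.03 × 150/(768 + 150) = 0.495 V.
With the load, R₂ becomes R₂‖R_L = 127.7 Ω, so V = 3.03 × 127.7/895.7 = 0.432 V.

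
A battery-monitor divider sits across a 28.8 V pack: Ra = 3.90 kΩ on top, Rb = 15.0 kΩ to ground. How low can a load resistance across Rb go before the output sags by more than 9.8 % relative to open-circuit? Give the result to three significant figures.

Output resistance R_th = Ra‖Rb = (3.90 × 15.0)/18.90 = 3.095 kΩ.
The fractional drop is R_th/(R_th + R_L); requiring this ≤ 0.0980 gives R_L ≥ R_th(1/0.0980 − 1) = 3.095 × 9.204 = 28.5 kΩ.

R_L(min) ≈ 28.5 kΩ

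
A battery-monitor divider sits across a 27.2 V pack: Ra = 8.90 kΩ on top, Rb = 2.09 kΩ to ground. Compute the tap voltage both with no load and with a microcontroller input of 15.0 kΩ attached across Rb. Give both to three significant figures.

Unloaded: 5.17 V; loaded: 4.65 V

Open-circuit: V = 27.2 × 2.09/(8.90 + 2.09) = 5.17 V.
With the load, Rb becomes Rb‖R_L = 1.834 kΩ, so V = 27.2 × 1.834/10.73 = 4.65 V.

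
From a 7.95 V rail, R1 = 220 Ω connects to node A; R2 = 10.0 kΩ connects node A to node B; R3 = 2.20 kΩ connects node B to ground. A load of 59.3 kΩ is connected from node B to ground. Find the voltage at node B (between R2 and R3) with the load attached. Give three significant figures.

V ≈ 1.37 V

At node B, R3 is in parallel with the load: R3‖R_L = 2121 Ω.
Below node A the resistance is R2 + (R3‖R_L) = 12120 Ω, so V_A = 7.95 × 12120/12340 = 7.808 V.
Then V_B = V_A × (R3‖R_L)/(R2 + R3‖R_L) = 7.808 × 2121/12120 = 1.37 V.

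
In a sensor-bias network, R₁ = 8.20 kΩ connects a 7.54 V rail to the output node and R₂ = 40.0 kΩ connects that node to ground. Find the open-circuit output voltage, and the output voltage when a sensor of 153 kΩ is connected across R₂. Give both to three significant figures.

Open-circuit: V = 7.54 × 40.0/(8.20 + 40.0) = 6.26 V.
With the load, R₂ becomes R₂‖R_L = 31.71 kΩ, so V = 7.54 × 31.71/39.91 = 5.99 V.

Unloaded: 6.26 V; loaded: 5.99 V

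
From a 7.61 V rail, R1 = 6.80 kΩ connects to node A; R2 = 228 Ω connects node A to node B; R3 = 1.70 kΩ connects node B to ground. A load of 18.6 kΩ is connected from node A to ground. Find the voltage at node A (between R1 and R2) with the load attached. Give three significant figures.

Below node A the series string R2+R3 = 1928 Ω sits in parallel with the 18600 Ω load: 1747 Ω.
V_A = 7.61 × 1747/(6800 + 1747) = 1.56 V.

V ≈ 1.56 V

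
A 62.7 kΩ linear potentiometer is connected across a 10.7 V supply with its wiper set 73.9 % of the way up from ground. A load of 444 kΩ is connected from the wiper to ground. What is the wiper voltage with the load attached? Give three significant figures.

The wiper splits the pot into (1−α)R = 16.36 kΩ above and αR = 46.34 kΩ below.
Lower section ‖ load = 41.96 kΩ.
V_wiper = 10.7 × 41.96/(16.36 + 41.96) = 7.70 V.

V ≈ 7.70 V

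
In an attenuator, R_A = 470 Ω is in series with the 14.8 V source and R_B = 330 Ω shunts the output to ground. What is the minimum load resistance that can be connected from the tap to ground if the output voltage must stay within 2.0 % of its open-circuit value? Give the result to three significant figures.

Output resistance R_th = R_A‖R_B = (470 × 330)/800.0 = 193.9 Ω.
The fractional drop is R_th/(R_th + R_L); requiring this ≤ 0.0200 gives R_L ≥ R_th(1/0.0200 − 1) = 193.9 × 49.00 = 9.50 kΩ.

R_L(min) ≈ 9.50 kΩ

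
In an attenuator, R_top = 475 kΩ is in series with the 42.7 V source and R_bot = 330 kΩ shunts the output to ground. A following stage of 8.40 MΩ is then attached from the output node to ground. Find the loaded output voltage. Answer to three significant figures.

The load sits in parallel with R_bot: R_bot‖R_L = (330 × 8400) / (330 + 8400) = 317.5 kΩ.
V_out = 42.7 × 317.5 / (475 + 317.5) = 42.7 × 317.5/792.5 = 17.1 V.
(Unloaded it would have been 17.5 V.)

V_out ≈ 17.1 V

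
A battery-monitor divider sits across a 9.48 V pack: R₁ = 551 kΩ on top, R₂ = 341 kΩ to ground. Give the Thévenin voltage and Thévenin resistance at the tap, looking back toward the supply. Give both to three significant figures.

V_th = 3.62 V, R_th = 211 kΩ

V_th is the open-circuit tap voltage: 9.48 × 341/(551 + 341) = 3.62 V.
With the supply zeroed, R₁ and R₂ appear in parallel from the tap: R_th = R₁‖R₂ = (551 × 341)/892.0 = 211 kΩ.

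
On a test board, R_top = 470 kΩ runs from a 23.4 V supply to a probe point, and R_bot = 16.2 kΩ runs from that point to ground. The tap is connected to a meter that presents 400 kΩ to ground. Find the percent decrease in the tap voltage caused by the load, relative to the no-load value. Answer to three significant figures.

The divider's output (Thévenin) resistance is R_top‖R_bot = 15.66 kΩ.
Fractional drop under load = R_th/(R_th + R_L) = 15.66 / (15.66 + 400) = 0.03768.
So the output falls by 3.77 %.

3.77 %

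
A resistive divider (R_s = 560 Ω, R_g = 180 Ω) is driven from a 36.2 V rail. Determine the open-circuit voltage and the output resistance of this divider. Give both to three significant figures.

V_th is the open-circuit tap voltage: 36.2 × 180/(560 + 180) = 8.81 V.
With the supply zeroed, R_s and R_g appear in parallel from the tap: R_th = R_s‖R_g = (560 × 180)/740.0 = 136 Ω.

V_th = 8.81 V, R_th = 136 Ω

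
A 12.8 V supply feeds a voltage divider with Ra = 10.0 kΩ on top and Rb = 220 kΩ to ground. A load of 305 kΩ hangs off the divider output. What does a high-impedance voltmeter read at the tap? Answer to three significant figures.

The load sits in parallel with Rb: Rb‖R_L = (220 × 305) / (220 + 305) = 127.8 kΩ.
V_out = 12.8 × 127.8 / (10.0 + 127.8) = 12.8 × 127.8/137.8 = 11.9 V.

V_out ≈ 11.9 V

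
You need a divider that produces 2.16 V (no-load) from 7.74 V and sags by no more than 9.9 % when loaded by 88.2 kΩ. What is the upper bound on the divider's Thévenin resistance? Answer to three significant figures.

R_th ≤ 9.69 kΩ

Loading drop = R_th/(R_th + R_L) ≤ 0.0990, so R_th ≤ R_L · ε/(1−ε) = 88.2 kΩ × 0.0990/0.9010 = 9.69 kΩ.
(Any R1, R2 with R2/(R1+R2) = 0.279 and R1‖R2 ≤ 9.69 kΩ will meet the spec.)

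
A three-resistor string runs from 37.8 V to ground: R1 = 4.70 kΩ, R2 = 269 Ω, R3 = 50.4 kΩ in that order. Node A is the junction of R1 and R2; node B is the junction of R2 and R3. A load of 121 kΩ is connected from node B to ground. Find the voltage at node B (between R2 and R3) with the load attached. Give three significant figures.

At node B, R3 is in parallel with the load: R3‖R_L = 35580 Ω.
Below node A the resistance is R2 + (R3‖R_L) = 35850 Ω, so V_A = 37.8 × 35850/40550 = 33.42 V.
Then V_B = V_A × (R3‖R_L)/(R2 + R3‖R_L) = 33.42 × 35580/35850 = 33.2 V.

V ≈ 33.2 V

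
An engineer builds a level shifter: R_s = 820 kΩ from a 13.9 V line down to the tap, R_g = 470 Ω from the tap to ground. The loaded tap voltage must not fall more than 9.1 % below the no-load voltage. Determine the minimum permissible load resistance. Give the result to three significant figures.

R_L(min) ≈ 4.69 kΩ

Output resistance R_th = R_s‖R_g = (820000 × 470)/820500 = 469.7 Ω.
The fractional drop is R_th/(R_th + R_L); requiring this ≤ 0.0910 gives R_L ≥ R_th(1/0.0910 − 1) = 469.7 × 9.989 = 4.69 kΩ.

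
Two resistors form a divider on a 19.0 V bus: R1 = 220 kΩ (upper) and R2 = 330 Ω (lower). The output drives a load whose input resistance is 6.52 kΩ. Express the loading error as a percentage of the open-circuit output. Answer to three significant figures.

4.81 %

The divider's output (Thévenin) resistance is R1‖R2 = 329.5 Ω.
Fractional drop under load = R_th/(R_th + R_L) = 329.5 / (329.5 + 6520) = 0.04811.
So the output falls by 4.81 %.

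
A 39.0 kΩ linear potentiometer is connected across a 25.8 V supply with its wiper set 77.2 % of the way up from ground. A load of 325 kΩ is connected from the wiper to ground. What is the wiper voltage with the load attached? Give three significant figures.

V ≈ 19.5 V

The wiper splits the pot into (1−α)R = 8.892 kΩ above and αR = 30.11 kΩ below.
Lower section ‖ load = 27.56 kΩ.
V_wiper = 25.8 × 27.56/(8.892 + 27.56) = 19.5 V.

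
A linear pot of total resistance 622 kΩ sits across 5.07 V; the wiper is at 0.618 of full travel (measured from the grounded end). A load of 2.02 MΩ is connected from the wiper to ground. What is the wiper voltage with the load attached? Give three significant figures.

The wiper splits the pot into (1−α)R = 237.6 kΩ above and αR = 384.4 kΩ below.
Lower section ‖ load = 322.9 kΩ.
V_wiper = 5.07 × 322.9/(237.6 + 322.9) = 2.92 V.

V ≈ 2.92 V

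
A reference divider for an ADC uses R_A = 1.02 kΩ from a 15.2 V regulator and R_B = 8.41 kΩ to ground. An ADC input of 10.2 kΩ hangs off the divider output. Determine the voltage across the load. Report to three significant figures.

V_out ≈ 12.4 V

The load sits in parallel with R_B: R_B‖R_L = (8.41 × 10.2) / (8.41 + 10.2) = 4.609 kΩ.
V_out = 15.2 × 4.609 / (1.02 + 4.609) = 15.2 × 4.609/5.629 = 12.4 V.
(Unloaded it would have been 13.6 V.)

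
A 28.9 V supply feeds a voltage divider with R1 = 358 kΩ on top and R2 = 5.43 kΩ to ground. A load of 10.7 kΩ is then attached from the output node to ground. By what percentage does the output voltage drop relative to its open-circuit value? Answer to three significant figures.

Unloaded V = 28.9 × 5.43/363.4 = 0.4318 V.
Loaded: R2‖R_L = 3.602 kΩ, giving V = 28.9 × 3.602/361.6 = 0.2879 V.
Drop = (0.4318 − 0.2879) / 0.4318 = 33.3 %.

33.3 %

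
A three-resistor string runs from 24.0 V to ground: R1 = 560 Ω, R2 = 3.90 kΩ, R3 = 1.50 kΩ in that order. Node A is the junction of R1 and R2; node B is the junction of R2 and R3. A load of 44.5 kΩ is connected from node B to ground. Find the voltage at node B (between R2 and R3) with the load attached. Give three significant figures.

V ≈ 5.89 V

At node B, R3 is in parallel with the load: R3‖R_L = 1451 Ω.
Below node A the resistance is R2 + (R3‖R_L) = 5351 Ω, so V_A = 24.0 × 5351/5911 = 21.73 V.
Then V_B = V_A × (R3‖R_L)/(R2 + R3‖R_L) = 21.73 × 1451/5351 = 5.89 V.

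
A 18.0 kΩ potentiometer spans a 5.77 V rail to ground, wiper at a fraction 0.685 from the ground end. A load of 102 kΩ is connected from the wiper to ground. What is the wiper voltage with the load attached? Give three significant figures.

The wiper splits the pot into (1−α)R = 5.670 kΩ above and αR = 12.33 kΩ below.
Lower section ‖ load = 11.00 kΩ.
V_wiper = 5.77 × 11.00/(5.670 + 11.00) = 3.81 V.

V ≈ 3.81 V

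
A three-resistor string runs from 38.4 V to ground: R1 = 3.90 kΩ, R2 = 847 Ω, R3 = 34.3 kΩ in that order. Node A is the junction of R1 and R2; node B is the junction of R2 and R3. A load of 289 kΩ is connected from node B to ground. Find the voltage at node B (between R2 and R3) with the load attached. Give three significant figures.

V ≈ 33.3 V

At node B, R3 is in parallel with the load: R3‖R_L = 30660 Ω.
Below node A the resistance is R2 + (R3‖R_L) = 31510 Ω, so V_A = 38.4 × 31510/35410 = 34.17 V.
Then V_B = V_A × (R3‖R_L)/(R2 + R3‖R_L) = 34.17 × 30660/31510 = 33.3 V.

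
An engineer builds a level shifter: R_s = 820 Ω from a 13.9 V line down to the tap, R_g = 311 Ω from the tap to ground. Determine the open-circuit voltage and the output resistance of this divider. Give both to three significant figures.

V_th = 3.82 V, R_th = 225 Ω

V_th is the open-circuit tap voltage: 13.9 × 311/(820 + 311) = 3.82 V.
With the supply zeroed, R_s and R_g appear in parallel from the tap: R_th = R_s‖R_g = (820 × 311)/1131 = 225 Ω.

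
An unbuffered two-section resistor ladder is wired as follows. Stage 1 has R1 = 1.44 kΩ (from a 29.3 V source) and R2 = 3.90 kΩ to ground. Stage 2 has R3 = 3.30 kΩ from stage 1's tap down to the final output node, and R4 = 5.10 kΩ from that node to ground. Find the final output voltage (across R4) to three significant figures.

V_out ≈ 11.5 V

Stage 2 presents R3+R4 = 8.400 kΩ as a load on stage 1's tap.
Stage 1's lower leg becomes R2‖(R3+R4) = 2.663 kΩ, so V_mid = 29.3 × 2.663/4.103 = 19.02 V.
Stage 2 is itself unloaded: V_out = V_mid × R4/(R3+R4) = 19.02 × 5.10/8.400 = 11.5 V.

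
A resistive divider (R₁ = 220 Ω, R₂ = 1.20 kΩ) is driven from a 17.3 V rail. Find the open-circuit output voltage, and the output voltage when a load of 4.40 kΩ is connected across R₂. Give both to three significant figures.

Open-circuit: V = 17.3 × 1200/(220 + 1200) = 14.6 V.
With the load, R₂ becomes R₂‖R_L = 942.9 Ω, so V = 17.3 × 942.9/1163 = 14.0 V.

Unloaded: 14.6 V; loaded: 14.0 V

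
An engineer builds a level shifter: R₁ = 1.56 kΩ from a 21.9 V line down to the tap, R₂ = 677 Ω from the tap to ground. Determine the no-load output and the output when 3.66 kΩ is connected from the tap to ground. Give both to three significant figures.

Open-circuit: V = 21.9 × 677/(1560 + 677) = 6.63 V.
With the load, R₂ becomes R₂‖R_L = 571.3 Ω, so V = 21.9 × 571.3/2131 = 5.87 V.

Unloaded: 6.63 V; loaded: 5.87 V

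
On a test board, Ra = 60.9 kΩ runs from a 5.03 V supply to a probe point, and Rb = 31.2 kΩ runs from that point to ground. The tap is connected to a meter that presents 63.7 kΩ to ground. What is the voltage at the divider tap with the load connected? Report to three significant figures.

The load sits in parallel with Rb: Rb‖R_L = (31.2 × 63.7) / (31.2 + 63.7) = 20.94 kΩ.
V_out = 5.03 × 20.94 / (60.9 + 20.94) = 5.03 × 20.94/81.84 = 1.29 V.
(Unloaded it would have been 1.70 V.)

V_out ≈ 1.29 V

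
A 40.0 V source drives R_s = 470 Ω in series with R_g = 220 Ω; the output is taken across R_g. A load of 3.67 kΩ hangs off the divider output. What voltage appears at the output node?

The load sits in parallel with R_g: R_g‖R_L = (220 × 3670) / (220 + 3670) = 207.6 Ω.
V_out = 40.0 × 207.6 / (470 + 207.6) = 40.0 × 207.6/677.6 = 12.3 V.
(Unloaded it would have been 12.8 V.)

V_out ≈ 12.3 V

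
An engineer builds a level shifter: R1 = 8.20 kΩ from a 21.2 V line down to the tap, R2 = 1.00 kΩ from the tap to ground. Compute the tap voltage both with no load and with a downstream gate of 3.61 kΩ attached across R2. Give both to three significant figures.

Open-circuit: V = 21.2 × 1.00/(8.20 + 1.00) = 2.30 V.
With the load, R2 becomes R2‖R_L = 0.7831 kΩ, so V = 21.2 × 0.7831/8.983 = 1.85 V.

Unloaded: 2.30 V; loaded: 1.85 V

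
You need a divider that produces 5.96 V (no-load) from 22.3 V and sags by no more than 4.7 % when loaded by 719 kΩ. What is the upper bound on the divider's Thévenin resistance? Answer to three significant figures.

Loading drop = R_th/(R_th + R_L) ≤ 0.0470, so R_th ≤ R_L · ε/(1−ε) = 719 kΩ × 0.0470/0.9530 = 35.5 kΩ.

R_th ≤ 35.5 kΩ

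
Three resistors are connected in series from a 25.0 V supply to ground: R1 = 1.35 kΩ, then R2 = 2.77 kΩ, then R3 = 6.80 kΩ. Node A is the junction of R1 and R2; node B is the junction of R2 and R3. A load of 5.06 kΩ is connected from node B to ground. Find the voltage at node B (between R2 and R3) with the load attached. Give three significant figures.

V ≈ 10.3 V

At node B, R3 is in parallel with the load: R3‖R_L = 2.901 kΩ.
Below node A the resistance is R2 + (R3‖R_L) = 5.671 kΩ, so V_A = 25.0 × 5.671/7.021 = 20.19 V.
Then V_B = V_A × (R3‖R_L)/(R2 + R3‖R_L) = 20.19 × 2.901/5.671 = 10.3 V.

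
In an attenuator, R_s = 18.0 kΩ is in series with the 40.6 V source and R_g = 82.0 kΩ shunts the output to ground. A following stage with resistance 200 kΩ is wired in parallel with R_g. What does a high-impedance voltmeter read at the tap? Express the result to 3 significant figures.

V_out ≈ 31.0 V

The load sits in parallel with R_g: R_g‖R_L = (82.0 × 200) / (82.0 + 200) = 58.16 kΩ.
V_out = 40.6 × 58.16 / (18.0 + 58.16) = 40.6 × 58.16/76.16 = 31.0 V.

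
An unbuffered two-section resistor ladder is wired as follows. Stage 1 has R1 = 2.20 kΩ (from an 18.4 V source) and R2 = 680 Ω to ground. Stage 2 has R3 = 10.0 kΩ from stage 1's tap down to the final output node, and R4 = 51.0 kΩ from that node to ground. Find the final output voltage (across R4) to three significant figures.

V_out ≈ 3.60 V

Stage 2 presents R3+R4 = 61000 Ω as a load on stage 1's tap.
Stage 1's lower leg becomes R2‖(R3+R4) = 672.5 Ω, so V_mid = 18.4 × 672.5/2873 = 4.308 V.
Stage 2 is itself unloaded: V_out = V_mid × R4/(R3+R4) = 4.308 × 51000/61000 = 3.60 V.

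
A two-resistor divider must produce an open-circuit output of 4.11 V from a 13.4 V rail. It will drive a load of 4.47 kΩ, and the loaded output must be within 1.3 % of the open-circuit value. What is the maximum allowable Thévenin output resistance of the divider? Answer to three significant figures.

Loading drop = R_th/(R_th + R_L) ≤ 0.0130, so R_th ≤ R_L · ε/(1−ε) = 4.47 kΩ × 0.0130/0.9870 = 58.9 Ω.
(Any R1, R2 with R2/(R1+R2) = 0.307 and R1‖R2 ≤ 58.9 Ω will meet the spec.)

R_th ≤ 58.9 Ω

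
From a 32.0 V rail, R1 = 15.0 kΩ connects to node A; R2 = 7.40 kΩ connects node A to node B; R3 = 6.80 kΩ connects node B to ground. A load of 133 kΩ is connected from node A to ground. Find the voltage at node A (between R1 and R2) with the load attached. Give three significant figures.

Below node A the series string R2+R3 = 14.20 kΩ sits in parallel with the 133 kΩ load: 12.83 kΩ.
V_A = 32.0 × 12.83/(15.0 + 12.83) = 14.8 V.

V ≈ 14.8 V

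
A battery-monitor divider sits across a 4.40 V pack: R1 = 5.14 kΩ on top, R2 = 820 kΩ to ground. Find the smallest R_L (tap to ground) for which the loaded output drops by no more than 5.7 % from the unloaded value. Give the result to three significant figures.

R_L(min) ≈ 84.5 kΩ

Output resistance R_th = R1‖R2 = (5.14 × 820)/825.1 = 5.108 kΩ.
The fractional drop is R_th/(R_th + R_L); requiring this ≤ 0.0570 gives R_L ≥ R_th(1/0.0570 − 1) = 5.108 × 16.54 = 84.5 kΩ.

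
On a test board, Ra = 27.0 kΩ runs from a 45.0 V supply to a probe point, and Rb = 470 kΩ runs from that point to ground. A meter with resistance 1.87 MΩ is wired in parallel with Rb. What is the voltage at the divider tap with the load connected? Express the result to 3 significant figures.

V_out ≈ 42.0 V

The load sits in parallel with Rb: Rb‖R_L = (470 × 1870) / (470 + 1870) = 375.6 kΩ.
V_out = 45.0 × 375.6 / (27.0 + 375.6) = 45.0 × 375.6/402.6 = 42.0 V.
(Unloaded it would have been 42.6 V.)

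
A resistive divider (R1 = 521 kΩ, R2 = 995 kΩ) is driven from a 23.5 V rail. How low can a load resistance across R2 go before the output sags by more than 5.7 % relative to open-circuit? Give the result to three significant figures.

R_L(min) ≈ 5.66 MΩ

Output resistance R_th = R1‖R2 = (521 × 995)/1516 = 341.9 kΩ.
The fractional drop is R_th/(R_th + R_L); requiring this ≤ 0.0570 gives R_L ≥ R_th(1/0.0570 − 1) = 341.9 × 16.54 = 5.66 MΩ.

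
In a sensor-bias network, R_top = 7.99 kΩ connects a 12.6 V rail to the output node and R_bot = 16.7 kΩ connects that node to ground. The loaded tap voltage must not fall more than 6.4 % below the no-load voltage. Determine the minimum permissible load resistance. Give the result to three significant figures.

Output resistance R_th = R_top‖R_bot = (7.99 × 16.7)/24.69 = 5.404 kΩ.
The fractional drop is R_th/(R_th + R_L); requiring this ≤ 0.0640 gives R_L ≥ R_th(1/0.0640 − 1) = 5.404 × 14.62 = 79.0 kΩ.

R_L(min) ≈ 79.0 kΩ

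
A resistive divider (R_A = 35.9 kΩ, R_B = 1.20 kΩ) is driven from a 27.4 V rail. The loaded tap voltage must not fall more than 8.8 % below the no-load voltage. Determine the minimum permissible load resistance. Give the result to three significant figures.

R_L(min) ≈ 12.0 kΩ

Output resistance R_th = R_A‖R_B = (35.9 × 1.20)/37.10 = 1.161 kΩ.
The fractional drop is R_th/(R_th + R_L); requiring this ≤ 0.0880 gives R_L ≥ R_th(1/0.0880 − 1) = 1.161 × 10.36 = 12.0 kΩ.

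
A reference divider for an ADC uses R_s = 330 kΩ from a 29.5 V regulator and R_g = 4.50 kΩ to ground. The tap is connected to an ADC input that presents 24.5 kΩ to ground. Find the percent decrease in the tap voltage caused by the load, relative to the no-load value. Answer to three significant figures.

15.3 %

The divider's output (Thévenin) resistance is R_s‖R_g = 4.439 kΩ.
Fractional drop under load = R_th/(R_th + R_L) = 4.439 / (4.439 + 24.5) = 0.1534.
So the output falls by 15.3 %.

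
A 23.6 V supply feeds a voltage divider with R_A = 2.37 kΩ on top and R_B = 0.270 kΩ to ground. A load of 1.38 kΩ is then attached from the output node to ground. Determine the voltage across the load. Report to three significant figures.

V_out ≈ 2.05 V

The load sits in parallel with R_B: R_B‖R_L = (270 × 1380) / (270 + 1380) = 225.8 Ω.
V_out = 23.6 × 225.8 / (2370 + 225.8) = 23.6 × 225.8/2596 = 2.05 V.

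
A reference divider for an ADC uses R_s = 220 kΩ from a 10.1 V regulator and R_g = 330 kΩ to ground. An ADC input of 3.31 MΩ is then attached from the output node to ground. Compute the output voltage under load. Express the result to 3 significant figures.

V_out ≈ 5.83 V

The load sits in parallel with R_g: R_g‖R_L = (330 × 3310) / (330 + 3310) = 300.1 kΩ.
V_out = 10.1 × 300.1 / (220 + 300.1) = 10.1 × 300.1/520.1 = 5.83 V.
(Unloaded it would have been 6.06 V.)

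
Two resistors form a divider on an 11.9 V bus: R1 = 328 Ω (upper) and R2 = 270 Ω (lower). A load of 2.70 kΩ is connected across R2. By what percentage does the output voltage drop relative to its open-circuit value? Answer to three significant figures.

5.20 %

The divider's output (Thévenin) resistance is R1‖R2 = 148.1 Ω.
Fractional drop under load = R_th/(R_th + R_L) = 148.1 / (148.1 + 2700) = 0.05200.
So the output falls by 5.20 %.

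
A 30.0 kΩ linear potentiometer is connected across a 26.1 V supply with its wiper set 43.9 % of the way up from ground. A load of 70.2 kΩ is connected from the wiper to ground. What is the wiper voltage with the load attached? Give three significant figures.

V ≈ 10.4 V

The wiper splits the pot into (1−α)R = 16.83 kΩ above and αR = 13.17 kΩ below.
Lower section ‖ load = 11.09 kΩ.
V_wiper = 26.1 × 11.09/(16.83 + 11.09) = 10.4 V.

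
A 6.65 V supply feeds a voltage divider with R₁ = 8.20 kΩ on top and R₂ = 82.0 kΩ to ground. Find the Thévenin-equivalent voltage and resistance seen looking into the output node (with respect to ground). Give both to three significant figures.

V_th = 6.05 V, R_th = 7.45 kΩ

V_th is the open-circuit tap voltage: 6.65 × 82.0/(8.20 + 82.0) = 6.05 V.
With the supply zeroed, R₁ and R₂ appear in parallel from the tap: R_th = R₁‖R₂ = (8.20 × 82.0)/90.20 = 7.45 kΩ.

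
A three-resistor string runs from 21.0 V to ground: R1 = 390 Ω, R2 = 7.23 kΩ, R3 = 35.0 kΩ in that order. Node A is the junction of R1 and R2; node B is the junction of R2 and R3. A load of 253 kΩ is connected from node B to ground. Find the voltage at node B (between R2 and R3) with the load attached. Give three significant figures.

V ≈ 16.8 V

At node B, R3 is in parallel with the load: R3‖R_L = 30750 Ω.
Below node A the resistance is R2 + (R3‖R_L) = 37980 Ω, so V_A = 21.0 × 37980/38370 = 20.79 V.
Then V_B = V_A × (R3‖R_L)/(R2 + R3‖R_L) = 20.79 × 30750/37980 = 16.8 V.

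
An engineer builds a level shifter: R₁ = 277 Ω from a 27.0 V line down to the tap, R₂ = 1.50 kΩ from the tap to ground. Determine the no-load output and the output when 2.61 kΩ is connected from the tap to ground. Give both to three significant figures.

Unloaded: 22.8 V; loaded: 20.9 V

Open-circuit: V = 27.0 × 1500/(277 + 1500) = 22.8 V.
With the load, R₂ becomes R₂‖R_L = 952.6 Ω, so V = 27.0 × 952.6/1230 = 20.9 V.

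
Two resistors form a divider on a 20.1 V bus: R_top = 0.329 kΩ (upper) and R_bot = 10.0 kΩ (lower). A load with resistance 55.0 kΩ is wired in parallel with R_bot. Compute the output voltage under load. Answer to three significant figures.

V_out ≈ 19.3 V

The load sits in parallel with R_bot: R_bot‖R_L = (10000 × 55000) / (10000 + 55000) = 8462 Ω.
V_out = 20.1 × 8462 / (329 + 8462) = 20.1 × 8462/8791 = 19.3 V.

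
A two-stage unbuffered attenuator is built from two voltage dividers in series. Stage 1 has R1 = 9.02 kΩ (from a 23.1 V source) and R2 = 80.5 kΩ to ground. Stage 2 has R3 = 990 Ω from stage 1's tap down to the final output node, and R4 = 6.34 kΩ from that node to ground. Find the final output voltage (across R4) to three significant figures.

Stage 2 presents R3+R4 = 7330 Ω as a load on stage 1's tap.
Stage 1's lower leg becomes R2‖(R3+R4) = 6718 Ω, so V_mid = 23.1 × 6718/15740 = 9.861 V.
Stage 2 is itself unloaded: V_out = V_mid × R4/(R3+R4) = 9.861 × 6340/7330 = 8.53 V.

V_out ≈ 8.53 V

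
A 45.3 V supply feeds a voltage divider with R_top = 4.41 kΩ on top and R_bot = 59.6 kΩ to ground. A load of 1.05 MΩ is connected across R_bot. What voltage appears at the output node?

The load sits in parallel with R_bot: R_bot‖R_L = (59.6 × 1050) / (59.6 + 1050) = 56.40 kΩ.
V_out = 45.3 × 56.40 / (4.41 + 56.40) = 45.3 × 56.40/60.81 = 42.0 V.

V_out ≈ 42.0 V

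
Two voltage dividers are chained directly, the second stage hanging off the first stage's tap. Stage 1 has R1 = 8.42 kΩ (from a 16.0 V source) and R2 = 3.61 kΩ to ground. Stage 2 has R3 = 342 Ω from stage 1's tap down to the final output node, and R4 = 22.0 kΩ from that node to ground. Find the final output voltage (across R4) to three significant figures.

V_out ≈ 4.25 V

Stage 2 presents R3+R4 = 22340 Ω as a load on stage 1's tap.
Stage 1's lower leg becomes R2‖(R3+R4) = 3108 Ω, so V_mid = 16.0 × 3108/11530 = 4.314 V.
Stage 2 is itself unloaded: V_out = V_mid × R4/(R3+R4) = 4.314 × 22000/22340 = 4.25 V.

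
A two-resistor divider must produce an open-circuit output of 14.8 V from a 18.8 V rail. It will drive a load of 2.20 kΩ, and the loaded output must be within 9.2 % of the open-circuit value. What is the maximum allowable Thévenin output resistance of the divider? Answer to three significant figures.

Loading drop = R_th/(R_th + R_L) ≤ 0.0920, so R_th ≤ R_L · ε/(1−ε) = 2.20 kΩ × 0.0920/0.9080 = 223 Ω.
(Any R1, R2 with R2/(R1+R2) = 0.787 and R1‖R2 ≤ 223 Ω will meet the spec.)

R_th ≤ 223 Ω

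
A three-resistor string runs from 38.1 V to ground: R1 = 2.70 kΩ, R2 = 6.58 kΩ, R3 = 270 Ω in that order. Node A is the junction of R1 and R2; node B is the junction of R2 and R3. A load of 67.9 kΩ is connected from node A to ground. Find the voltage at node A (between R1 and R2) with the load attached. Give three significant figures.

Below node A the series string R2+R3 = 6850 Ω sits in parallel with the 67900 Ω load: 6222 Ω.
V_A = 38.1 × 6222/(2700 + 6222) = 26.6 V.

V ≈ 26.6 V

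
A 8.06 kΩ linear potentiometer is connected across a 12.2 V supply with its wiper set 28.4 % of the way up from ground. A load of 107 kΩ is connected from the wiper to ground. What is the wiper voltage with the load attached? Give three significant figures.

The wiper splits the pot into (1−α)R = 5.771 kΩ above and αR = 2.289 kΩ below.
Lower section ‖ load = 2.241 kΩ.
V_wiper = 12.2 × 2.241/(5.771 + 2.241) = 3.41 V.

V ≈ 3.41 V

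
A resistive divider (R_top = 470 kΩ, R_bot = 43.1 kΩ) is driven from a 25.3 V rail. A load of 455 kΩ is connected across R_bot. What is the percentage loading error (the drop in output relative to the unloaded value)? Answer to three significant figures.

7.98 %

The divider's output (Thévenin) resistance is R_top‖R_bot = 39.48 kΩ.
Fractional drop under load = R_th/(R_th + R_L) = 39.48 / (39.48 + 455) = 0.07984.
So the output falls by 7.98 %.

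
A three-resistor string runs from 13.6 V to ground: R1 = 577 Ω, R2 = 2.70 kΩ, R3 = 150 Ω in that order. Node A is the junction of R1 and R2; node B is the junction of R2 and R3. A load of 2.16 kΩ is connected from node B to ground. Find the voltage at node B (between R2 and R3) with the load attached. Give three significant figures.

V ≈ 0.558 V

At node B, R3 is in parallel with the load: R3‖R_L = 140.3 Ω.
Below node A the resistance is R2 + (R3‖R_L) = 2840 Ω, so V_A = 13.6 × 2840/3417 = 11.30 V.
Then V_B = V_A × (R3‖R_L)/(R2 + R3‖R_L) = 11.30 × 140.3/2840 = 0.558 V.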